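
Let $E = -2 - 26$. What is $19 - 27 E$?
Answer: $775$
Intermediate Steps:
$E = -28$ ($E = -2 - 26 = -28$)
$19 - 27 E = 19 - -756 = 19 + 756 = 775$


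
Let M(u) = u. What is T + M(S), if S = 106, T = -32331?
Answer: -32225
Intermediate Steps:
T + M(S) = -32331 + 106 = -32225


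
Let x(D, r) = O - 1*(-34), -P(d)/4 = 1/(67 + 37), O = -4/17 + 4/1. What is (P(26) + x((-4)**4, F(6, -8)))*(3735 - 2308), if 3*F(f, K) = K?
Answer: 23795225/442 ≈ 53835.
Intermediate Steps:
F(f, K) = K/3
O = 64/17 (O = -4*1/17 + 4*1 = -4/17 + 4 = 64/17 ≈ 3.7647)
P(d) = -1/26 (P(d) = -4/(67 + 37) = -4/104 = -4*1/104 = -1/26)
x(D, r) = 642/17 (x(D, r) = 64/17 - 1*(-34) = 64/17 + 34 = 642/17)
(P(26) + x((-4)**4, F(6, -8)))*(3735 - 2308) = (-1/26 + 642/17)*(3735 - 2308) = (16675/442)*1427 = 23795225/442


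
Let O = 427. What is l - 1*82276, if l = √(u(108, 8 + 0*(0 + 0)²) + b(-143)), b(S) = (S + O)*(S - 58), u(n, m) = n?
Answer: -82276 + 4*I*√3561 ≈ -82276.0 + 238.7*I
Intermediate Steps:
b(S) = (-58 + S)*(427 + S) (b(S) = (S + 427)*(S - 58) = (427 + S)*(-58 + S) = (-58 + S)*(427 + S))
l = 4*I*√3561 (l = √(108 + (-24766 + (-143)² + 369*(-143))) = √(108 + (-24766 + 20449 - 52767)) = √(108 - 57084) = √(-56976) = 4*I*√3561 ≈ 238.7*I)
l - 1*82276 = 4*I*√3561 - 1*82276 = 4*I*√3561 - 82276 = -82276 + 4*I*√3561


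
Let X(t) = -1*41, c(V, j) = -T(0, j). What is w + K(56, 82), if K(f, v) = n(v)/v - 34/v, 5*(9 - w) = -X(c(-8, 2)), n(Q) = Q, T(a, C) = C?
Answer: 284/205 ≈ 1.3854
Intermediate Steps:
c(V, j) = -j
X(t) = -41
w = ⅘ (w = 9 - (-1)*(-41)/5 = 9 - ⅕*41 = 9 - 41/5 = ⅘ ≈ 0.80000)
K(f, v) = 1 - 34/v (K(f, v) = v/v - 34/v = 1 - 34/v)
w + K(56, 82) = ⅘ + (-34 + 82)/82 = ⅘ + (1/82)*48 = ⅘ + 24/41 = 284/205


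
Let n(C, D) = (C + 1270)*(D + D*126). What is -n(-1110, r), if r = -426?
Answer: 8656320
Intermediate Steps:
n(C, D) = 127*D*(1270 + C) (n(C, D) = (1270 + C)*(D + 126*D) = (1270 + C)*(127*D) = 127*D*(1270 + C))
-n(-1110, r) = -127*(-426)*(1270 - 1110) = -127*(-426)*160 = -1*(-8656320) = 8656320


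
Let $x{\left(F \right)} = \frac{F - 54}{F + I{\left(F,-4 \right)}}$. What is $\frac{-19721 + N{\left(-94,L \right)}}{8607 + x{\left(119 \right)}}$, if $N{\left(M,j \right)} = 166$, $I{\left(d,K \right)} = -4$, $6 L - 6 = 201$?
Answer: $- \frac{449765}{197974} \approx -2.2718$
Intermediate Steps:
$L = \frac{69}{2}$ ($L = 1 + \frac{1}{6} \cdot 201 = 1 + \frac{67}{2} = \frac{69}{2} \approx 34.5$)
$x{\left(F \right)} = \frac{-54 + F}{-4 + F}$ ($x{\left(F \right)} = \frac{F - 54}{F - 4} = \frac{-54 + F}{-4 + F}$)
$\frac{-19721 + N{\left(-94,L \right)}}{8607 + x{\left(119 \right)}} = \frac{-19721 + 166}{8607 + \frac{-54 + 119}{-4 + 119}} = - \frac{19555}{8607 + \frac{1}{115} \cdot 65} = - \frac{19555}{8607 + \frac{13}{23}} = - \frac{19555}{\frac{197974}{23}} = \left(-19555\right) \frac{23}{197974} = - \frac{449765}{197974}$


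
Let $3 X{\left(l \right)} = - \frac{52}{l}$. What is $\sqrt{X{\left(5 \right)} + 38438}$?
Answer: $\frac{\sqrt{8647770}}{15} \approx 196.05$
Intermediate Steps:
$X{\left(l \right)} = - \frac{52}{3 l}$ ($X{\left(l \right)} = \frac{\left(-52\right) \frac{1}{l}}{3} = - \frac{52}{3 l}$)
$\sqrt{X{\left(5 \right)} + 38438} = \sqrt{- \frac{52}{3 \cdot 5} + 38438} = \sqrt{\left(- \frac{52}{3}\right) \frac{1}{5} + 38438} = \sqrt{- \frac{52}{15} + 38438} = \sqrt{\frac{576518}{15}} = \frac{\sqrt{8647770}}{15}$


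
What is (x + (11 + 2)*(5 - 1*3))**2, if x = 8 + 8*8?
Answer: 9604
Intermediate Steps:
x = 72 (x = 8 + 64 = 72)
(x + (11 + 2)*(5 - 1*3))**2 = (72 + (11 + 2)*(5 - 1*3))**2 = (72 + 13*(5 - 3))**2 = (72 + 13*2)**2 = (72 + 26)**2 = 98**2 = 9604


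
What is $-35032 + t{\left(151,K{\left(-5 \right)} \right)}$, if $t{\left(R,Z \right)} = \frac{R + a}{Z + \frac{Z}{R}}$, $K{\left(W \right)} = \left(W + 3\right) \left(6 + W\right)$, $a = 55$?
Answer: $- \frac{5340417}{152} \approx -35134.0$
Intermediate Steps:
$K{\left(W \right)} = \left(3 + W\right) \left(6 + W\right)$
$t{\left(R,Z \right)} = \frac{55 + R}{Z + \frac{Z}{R}}$ ($t{\left(R,Z \right)} = \frac{R + 55}{Z + \frac{Z}{R}} = \frac{55 + R}{Z + \frac{Z}{R}}$)
$-35032 + t{\left(151,K{\left(-5 \right)} \right)} = -35032 + \frac{151 \left(55 + 151\right)}{\left(18 + \left(-5\right)^{2} + 9 \left(-5\right)\right) \left(1 + 151\right)} = -35032 + 151 \frac{1}{18 + 25 - 45} \cdot \frac{1}{152} \cdot 206 = -35032 + 151 \frac{1}{-2} \cdot \frac{1}{152} \cdot 206 = -35032 + 151 \left(- \frac{1}{2}\right) \frac{1}{152} \cdot 206 = -35032 - \frac{15553}{152} = - \frac{5340417}{152}$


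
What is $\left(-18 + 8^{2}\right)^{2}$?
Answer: $2116$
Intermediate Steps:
$\left(-18 + 8^{2}\right)^{2} = \left(-18 + 64\right)^{2} = 46^{2} = 2116$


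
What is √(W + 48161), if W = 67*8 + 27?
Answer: 2*√12181 ≈ 220.74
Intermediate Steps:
W = 563 (W = 536 + 27 = 563)
√(W + 48161) = √(563 + 48161) = √48724 = 2*√12181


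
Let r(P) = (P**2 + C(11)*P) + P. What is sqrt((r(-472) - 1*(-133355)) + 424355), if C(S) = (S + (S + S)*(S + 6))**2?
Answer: 13*I*sqrt(409362) ≈ 8317.6*I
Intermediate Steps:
C(S) = (S + 2*S*(6 + S))**2 (C(S) = (S + (2*S)*(6 + S))**2 = (S + 2*S*(6 + S))**2)
r(P) = P**2 + 148226*P (r(P) = (P**2 + (11**2*(13 + 2*11)**2)*P) + P = (P**2 + (121*(13 + 22)**2)*P) + P = (P**2 + (121*35**2)*P) + P = (P**2 + (121*1225)*P) + P = (P**2 + 148225*P) + P = P**2 + 148226*P)
sqrt((r(-472) - 1*(-133355)) + 424355) = sqrt((-472*(148226 - 472) - 1*(-133355)) + 424355) = sqrt((-472*147754 + 133355) + 424355) = sqrt((-69739888 + 133355) + 424355) = sqrt(-69606533 + 424355) = sqrt(-69182178) = 13*I*sqrt(409362)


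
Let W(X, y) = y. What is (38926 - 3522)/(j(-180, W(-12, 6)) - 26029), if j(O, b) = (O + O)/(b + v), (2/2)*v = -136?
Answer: -460252/338341 ≈ -1.3603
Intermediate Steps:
v = -136
j(O, b) = 2*O/(-136 + b) (j(O, b) = (O + O)/(b - 136) = (2*O)/(-136 + b) = 2*O/(-136 + b))
(38926 - 3522)/(j(-180, W(-12, 6)) - 26029) = (38926 - 3522)/(2*(-180)/(-136 + 6) - 26029) = 35404/(2*(-180)/(-130) - 26029) = 35404/(2*(-180)*(-1/130) - 26029) = 35404/(36/13 - 26029) = 35404/(-338341/13) = 35404*(-13/338341) = -460252/338341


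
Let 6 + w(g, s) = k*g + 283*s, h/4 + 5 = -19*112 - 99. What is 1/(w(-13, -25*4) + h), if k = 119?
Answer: -1/38781 ≈ -2.5786e-5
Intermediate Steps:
h = -8928 (h = -20 + 4*(-19*112 - 99) = -20 + 4*(-2128 - 99) = -20 + 4*(-2227) = -20 - 8908 = -8928)
w(g, s) = -6 + 119*g + 283*s (w(g, s) = -6 + (119*g + 283*s) = -6 + 119*g + 283*s)
1/(w(-13, -25*4) + h) = 1/((-6 + 119*(-13) + 283*(-25*4)) - 8928) = 1/((-6 - 1547 + 283*(-100)) - 8928) = 1/((-6 - 1547 - 28300) - 8928) = 1/(-29853 - 8928) = 1/(-38781) = -1/38781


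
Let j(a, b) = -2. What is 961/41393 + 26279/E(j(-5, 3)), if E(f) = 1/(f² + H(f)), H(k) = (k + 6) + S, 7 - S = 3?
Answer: 13053200725/41393 ≈ 3.1535e+5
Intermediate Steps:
S = 4 (S = 7 - 1*3 = 7 - 3 = 4)
H(k) = 10 + k (H(k) = (k + 6) + 4 = (6 + k) + 4 = 10 + k)
E(f) = 1/(10 + f + f²) (E(f) = 1/(f² + (10 + f)) = 1/(10 + f + f²))
961/41393 + 26279/E(j(-5, 3)) = 961/41393 + 26279/(1/(10 - 2 + (-2)²)) = 961*(1/41393) + 26279/(1/(10 - 2 + 4)) = 961/41393 + 26279/(1/12) = 961/41393 + 26279*12 = 961/41393 + 315348 = 13053200725/41393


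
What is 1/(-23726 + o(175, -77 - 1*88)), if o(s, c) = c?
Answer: -1/23891 ≈ -4.1857e-5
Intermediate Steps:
1/(-23726 + o(175, -77 - 1*88)) = 1/(-23726 + (-77 - 1*88)) = 1/(-23726 + (-77 - 88)) = 1/(-23726 - 165) = 1/(-23891) = -1/23891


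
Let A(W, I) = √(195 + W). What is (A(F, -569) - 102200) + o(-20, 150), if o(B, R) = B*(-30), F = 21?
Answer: -101600 + 6*√6 ≈ -1.0159e+5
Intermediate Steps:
o(B, R) = -30*B
(A(F, -569) - 102200) + o(-20, 150) = (√(195 + 21) - 102200) - 30*(-20) = (√216 - 102200) + 600 = (6*√6 - 102200) + 600 = (-102200 + 6*√6) + 600 = -101600 + 6*√6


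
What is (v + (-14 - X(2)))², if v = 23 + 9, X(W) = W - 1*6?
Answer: 484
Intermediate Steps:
X(W) = -6 + W (X(W) = W - 6 = -6 + W)
v = 32
(v + (-14 - X(2)))² = (32 + (-14 - (-6 + 2)))² = (32 + (-14 - 1*(-4)))² = (32 + (-14 + 4))² = (32 - 10)² = 22² = 484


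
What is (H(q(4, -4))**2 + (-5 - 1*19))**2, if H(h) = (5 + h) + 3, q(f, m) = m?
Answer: 64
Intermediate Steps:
H(h) = 8 + h
(H(q(4, -4))**2 + (-5 - 1*19))**2 = ((8 - 4)**2 + (-5 - 1*19))**2 = (4**2 + (-5 - 19))**2 = (16 - 24)**2 = (-8)**2 = 64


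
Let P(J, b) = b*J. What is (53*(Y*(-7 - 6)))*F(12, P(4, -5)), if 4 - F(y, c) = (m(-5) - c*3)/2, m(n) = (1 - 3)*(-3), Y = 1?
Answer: 19981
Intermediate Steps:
P(J, b) = J*b
m(n) = 6 (m(n) = -2*(-3) = 6)
F(y, c) = 1 + 3*c/2 (F(y, c) = 4 - (6 - c*3)/2 = 4 - (6 - 3*c)/2 = 4 - (3 - 3*c/2) = 4 + (-3 + 3*c/2) = 1 + 3*c/2)
(53*(Y*(-7 - 6)))*F(12, P(4, -5)) = (53*(1*(-7 - 6)))*(1 + 3*(4*(-5))/2) = (53*(1*(-13)))*(1 + (3/2)*(-20)) = (53*(-13))*(1 - 30) = -689*(-29) = 19981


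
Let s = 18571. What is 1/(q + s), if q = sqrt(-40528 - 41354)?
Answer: 18571/344963923 - 3*I*sqrt(9098)/344963923 ≈ 5.3835e-5 - 8.2951e-7*I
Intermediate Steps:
q = 3*I*sqrt(9098) (q = sqrt(-81882) = 3*I*sqrt(9098) ≈ 286.15*I)
1/(q + s) = 1/(3*I*sqrt(9098) + 18571) = 1/(18571 + 3*I*sqrt(9098))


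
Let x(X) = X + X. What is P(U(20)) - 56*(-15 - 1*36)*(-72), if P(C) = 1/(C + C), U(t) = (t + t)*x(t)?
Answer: -658022399/3200 ≈ -2.0563e+5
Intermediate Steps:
x(X) = 2*X
U(t) = 4*t² (U(t) = (t + t)*(2*t) = (2*t)*(2*t) = 4*t²)
P(C) = 1/(2*C)
P(U(20)) - 56*(-15 - 1*36)*(-72) = 1/(2*((4*20²))) - 56*(-15 - 1*36)*(-72) = 1/(2*((4*400))) - 56*(-15 - 36)*(-72) = (½)/1600 - 56*(-51)*(-72) = (½)*(1/1600) - (-2856)*(-72) = 1/3200 - 1*205632 = 1/3200 - 205632 = -658022399/3200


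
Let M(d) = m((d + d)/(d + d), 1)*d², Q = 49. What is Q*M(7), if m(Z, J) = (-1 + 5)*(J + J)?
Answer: 19208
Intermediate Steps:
m(Z, J) = 8*J (m(Z, J) = 4*(2*J) = 8*J)
M(d) = 8*d² (M(d) = (8*1)*d² = 8*d²)
Q*M(7) = 49*(8*7²) = 49*(8*49) = 49*392 = 19208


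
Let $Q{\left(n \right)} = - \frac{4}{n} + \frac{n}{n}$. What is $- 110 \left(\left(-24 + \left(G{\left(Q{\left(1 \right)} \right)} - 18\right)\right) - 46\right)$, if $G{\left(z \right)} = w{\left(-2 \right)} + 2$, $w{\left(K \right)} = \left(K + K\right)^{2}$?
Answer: $7700$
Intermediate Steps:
$w{\left(K \right)} = 4 K^{2}$ ($w{\left(K \right)} = \left(2 K\right)^{2} = 4 K^{2}$)
$Q{\left(n \right)} = 1 - \frac{4}{n}$ ($Q{\left(n \right)} = - \frac{4}{n} + 1 = 1 - \frac{4}{n}$)
$G{\left(z \right)} = 18$ ($G{\left(z \right)} = 4 \left(-2\right)^{2} + 2 = 4 \cdot 4 + 2 = 16 + 2 = 18$)
$- 110 \left(\left(-24 + \left(G{\left(Q{\left(1 \right)} \right)} - 18\right)\right) - 46\right) = - 110 \left(\left(-24 + \left(18 - 18\right)\right) - 46\right) = - 110 \left(\left(-24 + 0\right) - 46\right) = - 110 \left(-24 - 46\right) = \left(-110\right) \left(-70\right) = 7700$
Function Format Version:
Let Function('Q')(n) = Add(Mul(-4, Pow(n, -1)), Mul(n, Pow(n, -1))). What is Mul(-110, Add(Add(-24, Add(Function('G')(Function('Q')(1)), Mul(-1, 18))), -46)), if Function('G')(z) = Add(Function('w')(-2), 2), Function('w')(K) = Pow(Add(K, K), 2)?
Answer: 7700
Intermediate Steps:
Function('w')(K) = Mul(4, Pow(K, 2)) (Function('w')(K) = Pow(Mul(2, K), 2) = Mul(4, Pow(K, 2)))
Function('Q')(n) = Add(1, Mul(-4, Pow(n, -1))) (Function('Q')(n) = Add(Mul(-4, Pow(n, -1)), 1) = Add(1, Mul(-4, Pow(n, -1))))
Function('G')(z) = 18 (Function('G')(z) = Add(Mul(4, Pow(-2, 2)), 2) = Add(Mul(4, 4), 2) = Add(16, 2) = 18)
Mul(-110, Add(Add(-24, Add(Function('G')(Function('Q')(1)), Mul(-1, 18))), -46)) = Mul(-110, Add(Add(-24, Add(18, Mul(-1, 18))), -46)) = Mul(-110, Add(Add(-24, Add(18, -18)), -46)) = Mul(-110, Add(Add(-24, 0), -46)) = Mul(-110, Add(-24, -46)) = Mul(-110, -70) = 7700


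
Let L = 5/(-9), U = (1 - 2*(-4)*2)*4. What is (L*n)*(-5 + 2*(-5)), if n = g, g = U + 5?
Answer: 1825/3 ≈ 608.33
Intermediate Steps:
U = 68 (U = (1 + 8*2)*4 = (1 + 16)*4 = 17*4 = 68)
L = -5/9 (L = 5*(-1/9) = -5/9 ≈ -0.55556)
g = 73 (g = 68 + 5 = 73)
n = 73
(L*n)*(-5 + 2*(-5)) = (-5/9*73)*(-5 + 2*(-5)) = -365*(-5 - 10)/9 = -365/9*(-15) = 1825/3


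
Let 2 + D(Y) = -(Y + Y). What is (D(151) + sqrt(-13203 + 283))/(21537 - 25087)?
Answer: 152/1775 - I*sqrt(3230)/1775 ≈ 0.085634 - 0.032019*I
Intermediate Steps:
D(Y) = -2 - 2*Y (D(Y) = -2 - (Y + Y) = -2 - 2*Y)
(D(151) + sqrt(-13203 + 283))/(21537 - 25087) = ((-2 - 2*151) + sqrt(-13203 + 283))/(21537 - 25087) = ((-2 - 302) + sqrt(-12920))/(-3550) = (-304 + 2*I*sqrt(3230))*(-1/3550) = 152/1775 - I*sqrt(3230)/1775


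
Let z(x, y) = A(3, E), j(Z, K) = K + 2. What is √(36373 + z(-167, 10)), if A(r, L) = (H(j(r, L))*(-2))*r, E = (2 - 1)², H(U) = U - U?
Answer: √36373 ≈ 190.72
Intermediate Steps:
j(Z, K) = 2 + K
H(U) = 0
E = 1 (E = 1² = 1)
A(r, L) = 0 (A(r, L) = (0*(-2))*r = 0*r = 0)
z(x, y) = 0
√(36373 + z(-167, 10)) = √(36373 + 0) = √36373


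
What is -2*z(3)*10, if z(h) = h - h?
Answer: 0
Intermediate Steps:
z(h) = 0
-2*z(3)*10 = -2*0*10 = 0*10 = 0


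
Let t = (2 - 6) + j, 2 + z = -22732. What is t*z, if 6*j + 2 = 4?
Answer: 83358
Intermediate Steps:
z = -22734 (z = -2 - 22732 = -22734)
j = ⅓ (j = -⅓ + (⅙)*4 = -⅓ + ⅔ = ⅓ ≈ 0.33333)
t = -11/3 (t = (2 - 6) + ⅓ = -4 + ⅓ = -11/3 ≈ -3.6667)
t*z = -11/3*(-22734) = 83358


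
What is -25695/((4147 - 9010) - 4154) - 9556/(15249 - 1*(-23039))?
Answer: 224410927/86310724 ≈ 2.6000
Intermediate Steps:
-25695/((4147 - 9010) - 4154) - 9556/(15249 - 1*(-23039)) = -25695/(-4863 - 4154) - 9556/(15249 + 23039) = -25695/(-9017) - 9556/38288 = -25695*(-1/9017) - 9556*1/38288 = 25695/9017 - 2389/9572 = 224410927/86310724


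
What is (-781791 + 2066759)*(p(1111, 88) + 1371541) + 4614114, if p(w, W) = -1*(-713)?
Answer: 1763307091986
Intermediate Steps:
p(w, W) = 713
(-781791 + 2066759)*(p(1111, 88) + 1371541) + 4614114 = (-781791 + 2066759)*(713 + 1371541) + 4614114 = 1284968*1372254 + 4614114 = 1763302477872 + 4614114 = 1763307091986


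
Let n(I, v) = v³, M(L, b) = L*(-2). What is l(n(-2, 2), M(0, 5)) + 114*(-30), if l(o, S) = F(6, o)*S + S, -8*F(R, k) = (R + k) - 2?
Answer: -3420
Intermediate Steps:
M(L, b) = -2*L
F(R, k) = ¼ - R/8 - k/8 (F(R, k) = -((R + k) - 2)/8 = -(-2 + R + k)/8 = ¼ - R/8 - k/8)
l(o, S) = S + S*(-½ - o/8) (l(o, S) = (¼ - ⅛*6 - o/8)*S + S = (¼ - ¾ - o/8)*S + S = (-½ - o/8)*S + S = S*(-½ - o/8) + S = S + S*(-½ - o/8))
l(n(-2, 2), M(0, 5)) + 114*(-30) = (-2*0)*(4 - 1*2³)/8 + 114*(-30) = (⅛)*0*(4 - 1*8) - 3420 = (⅛)*0*(4 - 8) - 3420 = (⅛)*0*(-4) - 3420 = 0 - 3420 = -3420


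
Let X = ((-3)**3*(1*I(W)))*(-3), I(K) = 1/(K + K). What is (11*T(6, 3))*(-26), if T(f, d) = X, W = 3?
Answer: -3861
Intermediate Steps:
I(K) = 1/(2*K)
X = 27/2 (X = ((-3)**3*(1*((1/2)/3)))*(-3) = -27*(1/2)*(1/3)*(-3) = -27/6*(-3) = -27*1/6*(-3) = -9/2*(-3) = 27/2 ≈ 13.500)
T(f, d) = 27/2
(11*T(6, 3))*(-26) = (11*(27/2))*(-26) = (297/2)*(-26) = -3861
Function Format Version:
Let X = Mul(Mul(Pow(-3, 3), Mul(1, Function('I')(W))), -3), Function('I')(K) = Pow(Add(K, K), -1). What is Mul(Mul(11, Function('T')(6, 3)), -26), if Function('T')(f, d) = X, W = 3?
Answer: -3861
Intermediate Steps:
Function('I')(K) = Mul(Rational(1, 2), Pow(K, -1)) (Function('I')(K) = Pow(Mul(2, K), -1) = Mul(Rational(1, 2), Pow(K, -1)))
X = Rational(27, 2) (X = Mul(Mul(Pow(-3, 3), Mul(1, Mul(Rational(1, 2), Pow(3, -1)))), -3) = Mul(Mul(-27, Mul(1, Mul(Rational(1, 2), Rational(1, 3)))), -3) = Mul(Mul(-27, Mul(1, Rational(1, 6))), -3) = Mul(Mul(-27, Rational(1, 6)), -3) = Mul(Rational(-9, 2), -3) = Rational(27, 2) ≈ 13.500)
Function('T')(f, d) = Rational(27, 2)
Mul(Mul(11, Function('T')(6, 3)), -26) = Mul(Mul(11, Rational(27, 2)), -26) = Mul(Rational(297, 2), -26) = -3861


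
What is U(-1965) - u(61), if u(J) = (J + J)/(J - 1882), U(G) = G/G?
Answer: 1943/1821 ≈ 1.0670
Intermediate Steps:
U(G) = 1
u(J) = 2*J/(-1882 + J) (u(J) = (2*J)/(-1882 + J) = 2*J/(-1882 + J))
U(-1965) - u(61) = 1 - 2*61/(-1882 + 61) = 1 - 2*61/(-1821) = 1 - 2*61*(-1)/1821 = 1 - 1*(-122/1821) = 1 + 122/1821 = 1943/1821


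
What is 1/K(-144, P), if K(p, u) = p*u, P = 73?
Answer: -1/10512 ≈ -9.5129e-5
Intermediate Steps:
1/K(-144, P) = 1/(-144*73) = 1/(-10512) = -1/10512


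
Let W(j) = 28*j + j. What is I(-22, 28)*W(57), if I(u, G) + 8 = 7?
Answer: -1653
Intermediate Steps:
I(u, G) = -1 (I(u, G) = -8 + 7 = -1)
W(j) = 29*j
I(-22, 28)*W(57) = -29*57 = -1*1653 = -1653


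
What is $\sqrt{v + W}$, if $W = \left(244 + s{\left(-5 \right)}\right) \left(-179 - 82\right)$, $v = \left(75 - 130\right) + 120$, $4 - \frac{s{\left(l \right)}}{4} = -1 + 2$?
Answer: $i \sqrt{66751} \approx 258.36 i$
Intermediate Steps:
$s{\left(l \right)} = 12$ ($s{\left(l \right)} = 16 - 4 \left(-1 + 2\right) = 16 - 4 = 12$)
$v = 65$ ($v = -55 + 120 = 65$)
$W = -66816$ ($W = \left(244 + 12\right) \left(-179 - 82\right) = 256 \left(-261\right) = -66816$)
$\sqrt{v + W} = \sqrt{65 - 66816} = \sqrt{-66751} = i \sqrt{66751}$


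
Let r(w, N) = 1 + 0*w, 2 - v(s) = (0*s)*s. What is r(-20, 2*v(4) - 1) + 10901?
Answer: 10902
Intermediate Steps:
v(s) = 2 (v(s) = 2 - 0*s*s = 2 - 0*s = 2 - 1*0 = 2 + 0 = 2)
r(w, N) = 1 (r(w, N) = 1 + 0 = 1)
r(-20, 2*v(4) - 1) + 10901 = 1 + 10901 = 10902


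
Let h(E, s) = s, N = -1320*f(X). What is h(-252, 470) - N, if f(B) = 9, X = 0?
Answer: 12350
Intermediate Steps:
N = -11880 (N = -1320*9 = -11880)
h(-252, 470) - N = 470 - 1*(-11880) = 470 + 11880 = 12350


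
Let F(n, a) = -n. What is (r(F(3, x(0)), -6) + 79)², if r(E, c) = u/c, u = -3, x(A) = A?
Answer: 25281/4 ≈ 6320.3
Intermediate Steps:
r(E, c) = -3/c
(r(F(3, x(0)), -6) + 79)² = (-3/(-6) + 79)² = (-3*(-⅙) + 79)² = (½ + 79)² = (159/2)² = 25281/4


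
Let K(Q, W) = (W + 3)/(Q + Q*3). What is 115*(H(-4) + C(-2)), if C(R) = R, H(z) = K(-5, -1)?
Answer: -483/2 ≈ -241.50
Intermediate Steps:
K(Q, W) = (3 + W)/(4*Q) (K(Q, W) = (3 + W)/(Q + 3*Q) = (3 + W)/((4*Q)) = (3 + W)*(1/(4*Q)) = (3 + W)/(4*Q))
H(z) = -1/10 (H(z) = (1/4)*(3 - 1)/(-5) = (1/4)*(-1/5)*2 = -1/10)
115*(H(-4) + C(-2)) = 115*(-1/10 - 2) = 115*(-21/10) = -483/2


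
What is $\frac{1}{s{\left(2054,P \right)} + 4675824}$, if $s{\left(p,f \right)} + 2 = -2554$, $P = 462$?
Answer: $\frac{1}{4673268} \approx 2.1398 \cdot 10^{-7}$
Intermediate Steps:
$s{\left(p,f \right)} = -2556$ ($s{\left(p,f \right)} = -2 - 2554 = -2556$)
$\frac{1}{s{\left(2054,P \right)} + 4675824} = \frac{1}{-2556 + 4675824} = \frac{1}{4673268}$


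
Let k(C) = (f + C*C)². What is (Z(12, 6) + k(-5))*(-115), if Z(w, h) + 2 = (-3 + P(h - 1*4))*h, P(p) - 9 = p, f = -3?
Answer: -60950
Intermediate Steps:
P(p) = 9 + p
Z(w, h) = -2 + h*(2 + h) (Z(w, h) = -2 + (-3 + (9 + (h - 1*4)))*h = -2 + (-3 + (9 + (h - 4)))*h = -2 + (-3 + (9 + (-4 + h)))*h = -2 + (-3 + (5 + h))*h = -2 + (2 + h)*h = -2 + h*(2 + h))
k(C) = (-3 + C²)² (k(C) = (-3 + C*C)² = (-3 + C²)²)
(Z(12, 6) + k(-5))*(-115) = ((-2 + 6² + 2*6) + (-3 + (-5)²)²)*(-115) = ((-2 + 36 + 12) + (-3 + 25)²)*(-115) = (46 + 22²)*(-115) = (46 + 484)*(-115) = 530*(-115) = -60950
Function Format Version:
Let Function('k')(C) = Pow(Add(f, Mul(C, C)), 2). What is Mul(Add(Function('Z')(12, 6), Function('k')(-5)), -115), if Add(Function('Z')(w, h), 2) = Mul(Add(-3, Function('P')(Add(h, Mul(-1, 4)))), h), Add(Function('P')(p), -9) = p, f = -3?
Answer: -60950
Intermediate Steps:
Function('P')(p) = Add(9, p)
Function('Z')(w, h) = Add(-2, Mul(h, Add(2, h))) (Function('Z')(w, h) = Add(-2, Mul(Add(-3, Add(9, Add(h, Mul(-1, 4)))), h)) = Add(-2, Mul(Add(-3, Add(9, Add(h, -4))), h)) = Add(-2, Mul(Add(-3, Add(9, Add(-4, h))), h)) = Add(-2, Mul(Add(-3, Add(5, h)), h)) = Add(-2, Mul(Add(2, h), h)) = Add(-2, Mul(h, Add(2, h))))
Function('k')(C) = Pow(Add(-3, Pow(C, 2)), 2) (Function('k')(C) = Pow(Add(-3, Mul(C, C)), 2) = Pow(Add(-3, Pow(C, 2)), 2))
Mul(Add(Function('Z')(12, 6), Function('k')(-5)), -115) = Mul(Add(Add(-2, Pow(6, 2), Mul(2, 6)), Pow(Add(-3, Pow(-5, 2)), 2)), -115) = Mul(Add(Add(-2, 36, 12), Pow(Add(-3, 25), 2)), -115) = Mul(Add(46, Pow(22, 2)), -115) = Mul(Add(46, 484), -115) = Mul(530, -115) = -60950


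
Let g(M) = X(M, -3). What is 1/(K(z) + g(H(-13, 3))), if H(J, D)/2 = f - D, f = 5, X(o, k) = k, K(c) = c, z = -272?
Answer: -1/275 ≈ -0.0036364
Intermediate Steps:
H(J, D) = 10 - 2*D (H(J, D) = 2*(5 - D) = 10 - 2*D)
g(M) = -3
1/(K(z) + g(H(-13, 3))) = 1/(-272 - 3) = 1/(-275) = -1/275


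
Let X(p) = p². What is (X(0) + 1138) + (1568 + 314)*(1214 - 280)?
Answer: 1758926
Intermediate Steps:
(X(0) + 1138) + (1568 + 314)*(1214 - 280) = (0² + 1138) + (1568 + 314)*(1214 - 280) = (0 + 1138) + 1882*934 = 1138 + 1757788 = 1758926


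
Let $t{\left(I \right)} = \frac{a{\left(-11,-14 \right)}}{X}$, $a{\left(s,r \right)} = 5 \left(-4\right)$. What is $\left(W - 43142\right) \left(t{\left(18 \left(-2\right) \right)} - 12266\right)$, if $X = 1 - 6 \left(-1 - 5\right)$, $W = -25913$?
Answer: $\frac{31341440410}{37} \approx 8.4707 \cdot 10^{8}$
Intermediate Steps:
$a{\left(s,r \right)} = -20$
$X = 37$ ($X = 1 - -36 = 1 + 36 = 37$)
$t{\left(I \right)} = - \frac{20}{37}$
$\left(W - 43142\right) \left(t{\left(18 \left(-2\right) \right)} - 12266\right) = \left(-25913 - 43142\right) \left(- \frac{20}{37} - 12266\right) = \left(-69055\right) \left(- \frac{453862}{37}\right) = \frac{31341440410}{37}$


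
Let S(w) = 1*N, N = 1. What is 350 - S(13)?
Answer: 349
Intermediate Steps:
S(w) = 1 (S(w) = 1*1 = 1)
350 - S(13) = 350 - 1*1 = 350 - 1 = 349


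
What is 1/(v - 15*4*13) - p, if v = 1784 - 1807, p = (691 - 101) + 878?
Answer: -1178805/803 ≈ -1468.0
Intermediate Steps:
p = 1468 (p = 590 + 878 = 1468)
v = -23
1/(v - 15*4*13) - p = 1/(-23 - 15*4*13) - 1*1468 = 1/(-23 - 3*20*13) - 1468 = 1/(-23 - 60*13) - 1468 = 1/(-23 - 780) - 1468 = 1/(-803) - 1468 = -1/803 - 1468 = -1178805/803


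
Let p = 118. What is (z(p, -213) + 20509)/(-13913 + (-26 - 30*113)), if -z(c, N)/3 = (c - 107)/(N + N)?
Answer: -2912289/2460718 ≈ -1.1835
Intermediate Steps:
z(c, N) = -3*(-107 + c)/(2*N) (z(c, N) = -3*(c - 107)/(N + N) = -3*(-107 + c)/(2*N))
(z(p, -213) + 20509)/(-13913 + (-26 - 30*113)) = ((3/2)*(107 - 1*118)/(-213) + 20509)/(-13913 + (-26 - 30*113)) = ((3/2)*(-1/213)*(107 - 118) + 20509)/(-13913 + (-26 - 3390)) = ((3/2)*(-1/213)*(-11) + 20509)/(-13913 - 3416) = (11/142 + 20509)/(-17329) = (2912289/142)*(-1/17329) = -2912289/2460718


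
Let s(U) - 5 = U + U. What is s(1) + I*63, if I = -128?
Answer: -8057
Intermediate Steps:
s(U) = 5 + 2*U (s(U) = 5 + (U + U) = 5 + 2*U)
s(1) + I*63 = (5 + 2*1) - 128*63 = (5 + 2) - 8064 = 7 - 8064 = -8057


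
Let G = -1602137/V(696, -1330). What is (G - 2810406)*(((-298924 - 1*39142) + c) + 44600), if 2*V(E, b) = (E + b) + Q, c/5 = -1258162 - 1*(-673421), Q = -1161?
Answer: 16219285545770816/1795 ≈ 9.0358e+12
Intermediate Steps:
c = -2923705 (c = 5*(-1258162 - 1*(-673421)) = 5*(-1258162 + 673421) = 5*(-584741) = -2923705)
V(E, b) = -1161/2 + E/2 + b/2 (V(E, b) = ((E + b) - 1161)/2 = (-1161 + E + b)/2 = -1161/2 + E/2 + b/2)
G = 3204274/1795 (G = -1602137/(-1161/2 + (½)*696 + (½)*(-1330)) = -1602137/(-1161/2 + 348 - 665) = -1602137/(-1795/2) = -1602137*(-2/1795) = 3204274/1795 ≈ 1785.1)
(G - 2810406)*(((-298924 - 1*39142) + c) + 44600) = (3204274/1795 - 2810406)*(((-298924 - 1*39142) - 2923705) + 44600) = -5041474496*(((-298924 - 39142) - 2923705) + 44600)/1795 = -5041474496*((-338066 - 2923705) + 44600)/1795 = -5041474496*(-3261771 + 44600)/1795 = -5041474496/1795*(-3217171) = 16219285545770816/1795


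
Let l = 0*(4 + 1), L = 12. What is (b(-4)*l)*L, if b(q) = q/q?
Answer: 0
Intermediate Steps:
l = 0 (l = 0*5 = 0)
b(q) = 1
(b(-4)*l)*L = (1*0)*12 = 0*12 = 0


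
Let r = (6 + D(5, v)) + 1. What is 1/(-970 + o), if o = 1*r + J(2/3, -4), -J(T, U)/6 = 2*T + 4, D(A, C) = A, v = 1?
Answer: -1/990 ≈ -0.0010101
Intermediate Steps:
J(T, U) = -24 - 12*T (J(T, U) = -6*(2*T + 4) = -6*(4 + 2*T) = -24 - 12*T)
r = 12 (r = (6 + 5) + 1 = 11 + 1 = 12)
o = -20 (o = 1*12 + (-24 - 24/3) = 12 + (-24 - 24/3) = 12 + (-24 - 12*⅔) = 12 + (-24 - 8) = 12 - 32 = -20)
1/(-970 + o) = 1/(-970 - 20) = 1/(-990) = -1/990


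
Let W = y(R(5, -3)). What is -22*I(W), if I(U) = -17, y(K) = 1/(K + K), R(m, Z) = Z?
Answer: 374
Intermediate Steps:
y(K) = 1/(2*K)
W = -⅙ (W = (½)/(-3) = (½)*(-⅓) = -⅙ ≈ -0.16667)
-22*I(W) = -22*(-17) = 374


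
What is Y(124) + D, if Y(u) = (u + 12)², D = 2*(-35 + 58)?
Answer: 18542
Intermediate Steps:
D = 46 (D = 2*23 = 46)
Y(u) = (12 + u)²
Y(124) + D = (12 + 124)² + 46 = 136² + 46 = 18496 + 46 = 18542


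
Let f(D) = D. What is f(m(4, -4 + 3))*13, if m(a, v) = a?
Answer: 52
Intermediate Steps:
f(m(4, -4 + 3))*13 = 4*13 = 52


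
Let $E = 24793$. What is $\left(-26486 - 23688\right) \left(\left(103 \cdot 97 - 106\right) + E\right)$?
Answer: $-1739933972$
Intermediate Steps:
$\left(-26486 - 23688\right) \left(\left(103 \cdot 97 - 106\right) + E\right) = \left(-26486 - 23688\right) \left(\left(103 \cdot 97 - 106\right) + 24793\right) = - 50174 \left(\left(9991 - 106\right) + 24793\right) = - 50174 \left(9885 + 24793\right) = \left(-50174\right) 34678 = -1739933972$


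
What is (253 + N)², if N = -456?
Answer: 41209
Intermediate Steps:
(253 + N)² = (253 - 456)² = (-203)² = 41209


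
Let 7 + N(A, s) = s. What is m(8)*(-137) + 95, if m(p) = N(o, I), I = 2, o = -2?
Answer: 780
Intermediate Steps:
N(A, s) = -7 + s
m(p) = -5 (m(p) = -7 + 2 = -5)
m(8)*(-137) + 95 = -5*(-137) + 95 = 685 + 95 = 780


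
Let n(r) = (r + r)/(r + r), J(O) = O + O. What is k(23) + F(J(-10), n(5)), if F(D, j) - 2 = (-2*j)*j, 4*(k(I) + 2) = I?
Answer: 15/4 ≈ 3.7500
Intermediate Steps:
J(O) = 2*O
n(r) = 1 (n(r) = (2*r)/((2*r)) = (2*r)*(1/(2*r)) = 1)
k(I) = -2 + I/4
F(D, j) = 2 - 2*j² (F(D, j) = 2 + (-2*j)*j = 2 - 2*j²)
k(23) + F(J(-10), n(5)) = (-2 + (¼)*23) + (2 - 2*1²) = (-2 + 23/4) + (2 - 2*1) = 15/4 + (2 - 2) = 15/4 + 0 = 15/4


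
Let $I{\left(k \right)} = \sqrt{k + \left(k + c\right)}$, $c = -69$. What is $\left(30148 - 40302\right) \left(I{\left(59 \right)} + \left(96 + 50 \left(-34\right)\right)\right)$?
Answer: $16215938$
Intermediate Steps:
$I{\left(k \right)} = \sqrt{-69 + 2 k}$ ($I{\left(k \right)} = \sqrt{k + \left(k - 69\right)} = \sqrt{k + \left(-69 + k\right)} = \sqrt{-69 + 2 k}$)
$\left(30148 - 40302\right) \left(I{\left(59 \right)} + \left(96 + 50 \left(-34\right)\right)\right) = \left(30148 - 40302\right) \left(\sqrt{-69 + 2 \cdot 59} + \left(96 + 50 \left(-34\right)\right)\right) = - 10154 \left(\sqrt{-69 + 118} + \left(96 - 1700\right)\right) = - 10154 \left(\sqrt{49} - 1604\right) = - 10154 \left(7 - 1604\right) = \left(-10154\right) \left(-1597\right) = 16215938$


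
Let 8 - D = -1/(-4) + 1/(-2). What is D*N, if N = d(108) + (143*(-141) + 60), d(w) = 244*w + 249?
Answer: 107217/2 ≈ 53609.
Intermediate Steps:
D = 33/4 (D = 8 - (-1/(-4) + 1/(-2)) = 8 - (-1*(-1/4) + 1*(-1/2)) = 8 - (1/4 - 1/2) = 8 - 1*(-1/4) = 8 + 1/4 = 33/4 ≈ 8.2500)
d(w) = 249 + 244*w
N = 6498 (N = (249 + 244*108) + (143*(-141) + 60) = (249 + 26352) + (-20163 + 60) = 26601 - 20103 = 6498)
D*N = (33/4)*6498 = 107217/2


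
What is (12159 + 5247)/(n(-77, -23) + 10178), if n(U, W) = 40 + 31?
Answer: 17406/10249 ≈ 1.6983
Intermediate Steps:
n(U, W) = 71
(12159 + 5247)/(n(-77, -23) + 10178) = (12159 + 5247)/(71 + 10178) = 17406/10249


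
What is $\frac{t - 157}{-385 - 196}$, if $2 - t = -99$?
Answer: $\frac{8}{83} \approx 0.096385$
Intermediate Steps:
$t = 101$ ($t = 2 - -99 = 2 + 99 = 101$)
$\frac{t - 157}{-385 - 196} = \frac{101 - 157}{-385 - 196} = - \frac{56}{-581} = \left(-56\right) \left(- \frac{1}{581}\right) = \frac{8}{83}$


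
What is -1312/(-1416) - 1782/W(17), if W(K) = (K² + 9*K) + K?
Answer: -8894/3009 ≈ -2.9558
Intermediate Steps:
W(K) = K² + 10*K
-1312/(-1416) - 1782/W(17) = -1312/(-1416) - 1782*1/(17*(10 + 17)) = -1312*(-1/1416) - 1782/(17*27) = 164/177 - 1782/459 = 164/177 - 1782*1/459 = 164/177 - 66/17 = -8894/3009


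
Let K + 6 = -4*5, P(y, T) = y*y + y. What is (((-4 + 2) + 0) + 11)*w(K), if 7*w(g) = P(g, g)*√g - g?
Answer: 234/7 + 5850*I*√26/7 ≈ 33.429 + 4261.3*I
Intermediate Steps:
P(y, T) = y + y² (P(y, T) = y² + y = y + y²)
K = -26 (K = -6 - 4*5 = -6 - 20 = -26)
w(g) = -g/7 + g^(3/2)*(1 + g)/7 (w(g) = ((g*(1 + g))*√g - g)/7 = (g^(3/2)*(1 + g) - g)/7 = (-g + g^(3/2)*(1 + g))/7 = -g/7 + g^(3/2)*(1 + g)/7)
(((-4 + 2) + 0) + 11)*w(K) = (((-4 + 2) + 0) + 11)*(-⅐*(-26) + (-26)^(3/2)*(1 - 26)/7) = ((-2 + 0) + 11)*(26/7 + (⅐)*(-26*I*√26)*(-25)) = (-2 + 11)*(26/7 + 650*I*√26/7) = 9*(26/7 + 650*I*√26/7) = 234/7 + 5850*I*√26/7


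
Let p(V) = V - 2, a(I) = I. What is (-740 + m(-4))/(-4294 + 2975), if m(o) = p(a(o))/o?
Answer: 1477/2638 ≈ 0.55989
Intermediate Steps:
p(V) = -2 + V
m(o) = (-2 + o)/o
(-740 + m(-4))/(-4294 + 2975) = (-740 + (-2 - 4)/(-4))/(-4294 + 2975) = (-740 - ¼*(-6))/(-1319) = (-740 + 3/2)*(-1/1319) = -1477/2*(-1/1319) = 1477/2638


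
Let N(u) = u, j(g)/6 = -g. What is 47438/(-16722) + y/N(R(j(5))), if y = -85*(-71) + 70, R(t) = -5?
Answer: -10232500/8361 ≈ -1223.8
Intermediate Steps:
j(g) = -6*g (j(g) = 6*(-g) = -6*g)
y = 6105 (y = 6035 + 70 = 6105)
47438/(-16722) + y/N(R(j(5))) = 47438/(-16722) + 6105/(-5) = 47438*(-1/16722) + 6105*(-⅕) = -23719/8361 - 1221 = -10232500/8361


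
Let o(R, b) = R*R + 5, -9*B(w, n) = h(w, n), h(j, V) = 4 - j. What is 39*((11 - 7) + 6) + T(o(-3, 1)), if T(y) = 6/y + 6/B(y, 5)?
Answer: 13854/35 ≈ 395.83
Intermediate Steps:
B(w, n) = -4/9 + w/9 (B(w, n) = -(4 - w)/9 = -4/9 + w/9)
o(R, b) = 5 + R² (o(R, b) = R² + 5 = 5 + R²)
T(y) = 6/y + 6/(-4/9 + y/9)
39*((11 - 7) + 6) + T(o(-3, 1)) = 39*((11 - 7) + 6) + 12*(-2 + 5*(5 + (-3)²))/((5 + (-3)²)*(-4 + (5 + (-3)²))) = 39*(4 + 6) + 12*(-2 + 5*(5 + 9))/((5 + 9)*(-4 + (5 + 9))) = 39*10 + 12*(-2 + 5*14)/(14*(-4 + 14)) = 390 + 12*(1/14)*(-2 + 70)/10 = 390 + 12*(1/14)*(⅒)*68 = 390 + 204/35 = 13854/35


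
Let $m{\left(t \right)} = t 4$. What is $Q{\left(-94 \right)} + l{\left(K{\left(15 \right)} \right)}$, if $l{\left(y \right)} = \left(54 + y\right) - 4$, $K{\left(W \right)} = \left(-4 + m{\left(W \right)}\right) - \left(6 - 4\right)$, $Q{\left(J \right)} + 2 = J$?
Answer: $8$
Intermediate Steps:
$m{\left(t \right)} = 4 t$
$Q{\left(J \right)} = -2 + J$
$K{\left(W \right)} = -6 + 4 W$ ($K{\left(W \right)} = \left(-4 + 4 W\right) - \left(6 - 4\right) = \left(-4 + 4 W\right) - 2 = -6 + 4 W$)
$l{\left(y \right)} = 50 + y$
$Q{\left(-94 \right)} + l{\left(K{\left(15 \right)} \right)} = \left(-2 - 94\right) + \left(50 + \left(-6 + 4 \cdot 15\right)\right) = -96 + \left(50 + \left(-6 + 60\right)\right) = -96 + \left(50 + 54\right) = -96 + 104 = 8$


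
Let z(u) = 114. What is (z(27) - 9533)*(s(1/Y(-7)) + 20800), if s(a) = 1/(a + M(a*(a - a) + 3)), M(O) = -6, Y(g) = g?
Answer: -8424287667/43 ≈ -1.9591e+8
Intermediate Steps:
s(a) = 1/(-6 + a) (s(a) = 1/(a - 6) = 1/(-6 + a))
(z(27) - 9533)*(s(1/Y(-7)) + 20800) = (114 - 9533)*(1/(-6 + 1/(-7)) + 20800) = -9419*(1/(-6 - 1/7) + 20800) = -9419*(1/(-43/7) + 20800) = -9419*(-7/43 + 20800) = -9419*894393/43 = -8424287667/43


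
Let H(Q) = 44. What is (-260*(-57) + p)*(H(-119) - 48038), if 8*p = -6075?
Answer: -2699302545/4 ≈ -6.7483e+8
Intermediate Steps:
p = -6075/8 (p = (⅛)*(-6075) = -6075/8 ≈ -759.38)
(-260*(-57) + p)*(H(-119) - 48038) = (-260*(-57) - 6075/8)*(44 - 48038) = (14820 - 6075/8)*(-47994) = (112485/8)*(-47994) = -2699302545/4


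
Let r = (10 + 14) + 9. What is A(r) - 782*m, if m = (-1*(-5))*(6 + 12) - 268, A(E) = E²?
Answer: 140285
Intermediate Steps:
r = 33 (r = 24 + 9 = 33)
m = -178 (m = 5*18 - 268 = 90 - 268 = -178)
A(r) - 782*m = 33² - 782*(-178) = 1089 + 139196 = 140285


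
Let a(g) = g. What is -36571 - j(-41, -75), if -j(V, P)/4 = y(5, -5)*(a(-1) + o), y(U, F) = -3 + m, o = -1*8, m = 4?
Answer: -36607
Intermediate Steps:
o = -8
y(U, F) = 1 (y(U, F) = -3 + 4 = 1)
j(V, P) = 36 (j(V, P) = -4*(-1 - 8) = -4*(-9) = 36)
-36571 - j(-41, -75) = -36571 - 1*36 = -36571 - 36 = -36607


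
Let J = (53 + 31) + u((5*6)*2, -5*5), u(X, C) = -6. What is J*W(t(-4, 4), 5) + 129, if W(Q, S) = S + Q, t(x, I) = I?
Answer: 831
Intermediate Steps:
W(Q, S) = Q + S
J = 78 (J = (53 + 31) - 6 = 84 - 6 = 78)
J*W(t(-4, 4), 5) + 129 = 78*(4 + 5) + 129 = 78*9 + 129 = 702 + 129 = 831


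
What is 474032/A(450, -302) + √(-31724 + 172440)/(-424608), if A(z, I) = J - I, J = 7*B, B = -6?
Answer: 9116/5 - √35179/212304 ≈ 1823.2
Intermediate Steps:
J = -42 (J = 7*(-6) = -42)
A(z, I) = -42 - I
474032/A(450, -302) + √(-31724 + 172440)/(-424608) = 474032/(-42 - 1*(-302)) + √(-31724 + 172440)/(-424608) = 474032/(-42 + 302) + √140716*(-1/424608) = 474032/260 + (2*√35179)*(-1/424608) = 474032*(1/260) - √35179/212304 = 9116/5 - √35179/212304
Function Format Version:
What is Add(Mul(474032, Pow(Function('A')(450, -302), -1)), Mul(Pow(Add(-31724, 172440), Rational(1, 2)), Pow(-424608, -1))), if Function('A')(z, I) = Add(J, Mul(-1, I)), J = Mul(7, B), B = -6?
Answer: Add(Rational(9116, 5), Mul(Rational(-1, 212304), Pow(35179, Rational(1, 2)))) ≈ 1823.2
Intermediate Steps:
J = -42 (J = Mul(7, -6) = -42)
Function('A')(z, I) = Add(-42, Mul(-1, I))
Add(Mul(474032, Pow(Function('A')(450, -302), -1)), Mul(Pow(Add(-31724, 172440), Rational(1, 2)), Pow(-424608, -1))) = Add(Mul(474032, Pow(Add(-42, Mul(-1, -302)), -1)), Mul(Pow(Add(-31724, 172440), Rational(1, 2)), Pow(-424608, -1))) = Add(Mul(474032, Pow(Add(-42, 302), -1)), Mul(Pow(140716, Rational(1, 2)), Rational(-1, 424608))) = Add(Mul(474032, Pow(260, -1)), Mul(Mul(2, Pow(35179, Rational(1, 2))), Rational(-1, 424608))) = Add(Mul(474032, Rational(1, 260)), Mul(Rational(-1, 212304), Pow(35179, Rational(1, 2)))) = Add(Rational(9116, 5), Mul(Rational(-1, 212304), Pow(35179, Rational(1, 2))))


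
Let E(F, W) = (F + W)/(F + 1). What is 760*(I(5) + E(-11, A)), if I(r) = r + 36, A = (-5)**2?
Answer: 30096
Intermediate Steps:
A = 25
E(F, W) = (F + W)/(1 + F)
I(r) = 36 + r
760*(I(5) + E(-11, A)) = 760*((36 + 5) + (-11 + 25)/(1 - 11)) = 760*(41 + 14/(-10)) = 760*(41 - 1/10*14) = 760*(41 - 7/5) = 760*(198/5) = 30096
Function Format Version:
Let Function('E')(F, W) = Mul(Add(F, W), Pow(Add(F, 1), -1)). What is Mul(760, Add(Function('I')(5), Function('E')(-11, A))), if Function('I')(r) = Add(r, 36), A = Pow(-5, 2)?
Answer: 30096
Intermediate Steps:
A = 25
Function('E')(F, W) = Mul(Pow(Add(1, F), -1), Add(F, W)) (Function('E')(F, W) = Mul(Add(F, W), Pow(Add(1, F), -1)) = Mul(Pow(Add(1, F), -1), Add(F, W)))
Function('I')(r) = Add(36, r)
Mul(760, Add(Function('I')(5), Function('E')(-11, A))) = Mul(760, Add(Add(36, 5), Mul(Pow(Add(1, -11), -1), Add(-11, 25)))) = Mul(760, Add(41, Mul(Pow(-10, -1), 14))) = Mul(760, Add(41, Mul(Rational(-1, 10), 14))) = Mul(760, Add(41, Rational(-7, 5))) = Mul(760, Rational(198, 5)) = 30096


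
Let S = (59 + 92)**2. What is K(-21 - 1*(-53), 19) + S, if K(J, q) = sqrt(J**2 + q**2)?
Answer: 22801 + sqrt(1385) ≈ 22838.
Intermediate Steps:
S = 22801 (S = 151**2 = 22801)
K(-21 - 1*(-53), 19) + S = sqrt((-21 - 1*(-53))**2 + 19**2) + 22801 = sqrt((-21 + 53)**2 + 361) + 22801 = sqrt(32**2 + 361) + 22801 = sqrt(1024 + 361) + 22801 = sqrt(1385) + 22801 = 22801 + sqrt(1385)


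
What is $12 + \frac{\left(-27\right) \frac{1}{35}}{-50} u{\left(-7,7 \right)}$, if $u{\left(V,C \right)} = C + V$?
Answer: $12$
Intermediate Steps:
$12 + \frac{\left(-27\right) \frac{1}{35}}{-50} u{\left(-7,7 \right)} = 12 + \frac{\left(-27\right) \frac{1}{35}}{-50} \left(7 - 7\right) = 12 + \left(-27\right) \frac{1}{35} \left(- \frac{1}{50}\right) 0 = 12 + \left(- \frac{27}{35}\right) \left(- \frac{1}{50}\right) 0 = 12 + \frac{27}{1750} \cdot 0 = 12 + 0 = 12$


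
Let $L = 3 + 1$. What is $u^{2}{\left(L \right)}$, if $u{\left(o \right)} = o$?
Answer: $16$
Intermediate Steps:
$L = 4$
$u^{2}{\left(L \right)} = 4^{2} = 16$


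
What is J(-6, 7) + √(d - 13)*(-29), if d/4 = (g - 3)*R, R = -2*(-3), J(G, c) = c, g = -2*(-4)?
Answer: 7 - 29*√107 ≈ -292.98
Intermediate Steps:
g = 8
R = 6
d = 120 (d = 4*((8 - 3)*6) = 4*(5*6) = 4*30 = 120)
J(-6, 7) + √(d - 13)*(-29) = 7 + √(120 - 13)*(-29) = 7 + √107*(-29) = 7 - 29*√107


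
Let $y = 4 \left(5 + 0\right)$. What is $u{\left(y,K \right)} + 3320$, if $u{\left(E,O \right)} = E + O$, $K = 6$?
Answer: $3346$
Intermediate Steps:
$y = 20$ ($y = 4 \cdot 5 = 20$)
$u{\left(y,K \right)} + 3320 = \left(20 + 6\right) + 3320 = 26 + 3320 = 3346$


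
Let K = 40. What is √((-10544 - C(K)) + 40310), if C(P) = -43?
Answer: √29809 ≈ 172.65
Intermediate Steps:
√((-10544 - C(K)) + 40310) = √((-10544 - 1*(-43)) + 40310) = √((-10544 + 43) + 40310) = √(-10501 + 40310) = √29809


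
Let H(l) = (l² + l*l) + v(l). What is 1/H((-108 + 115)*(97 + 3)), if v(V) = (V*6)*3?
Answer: 1/992600 ≈ 1.0075e-6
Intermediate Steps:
v(V) = 18*V (v(V) = (6*V)*3 = 18*V)
H(l) = 2*l² + 18*l (H(l) = (l² + l*l) + 18*l = (l² + l²) + 18*l = 2*l² + 18*l)
1/H((-108 + 115)*(97 + 3)) = 1/(2*((-108 + 115)*(97 + 3))*(9 + (-108 + 115)*(97 + 3))) = 1/(2*(7*100)*(9 + 7*100)) = 1/(2*700*(9 + 700)) = 1/(2*700*709) = 1/992600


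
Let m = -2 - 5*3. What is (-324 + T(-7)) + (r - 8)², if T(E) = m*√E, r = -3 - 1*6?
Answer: -35 - 17*I*√7 ≈ -35.0 - 44.978*I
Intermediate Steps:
r = -9 (r = -3 - 6 = -9)
m = -17 (m = -2 - 15 = -17)
T(E) = -17*√E
(-324 + T(-7)) + (r - 8)² = (-324 - 17*I*√7) + (-9 - 8)² = (-324 - 17*I*√7) + (-17)² = (-324 - 17*I*√7) + 289 = -35 - 17*I*√7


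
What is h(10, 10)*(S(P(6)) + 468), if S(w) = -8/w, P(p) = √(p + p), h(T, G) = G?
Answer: 4680 - 40*√3/3 ≈ 4656.9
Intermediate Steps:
P(p) = √2*√p (P(p) = √(2*p) = √2*√p)
h(10, 10)*(S(P(6)) + 468) = 10*(-8*√3/6 + 468) = 10*(-4*√3/3 + 468) = 10*(468 - 4*√3/3) = 4680 - 40*√3/3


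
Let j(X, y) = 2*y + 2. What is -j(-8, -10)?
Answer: 18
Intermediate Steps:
j(X, y) = 2 + 2*y
-j(-8, -10) = -(2 + 2*(-10)) = -(2 - 20) = -1*(-18) = 18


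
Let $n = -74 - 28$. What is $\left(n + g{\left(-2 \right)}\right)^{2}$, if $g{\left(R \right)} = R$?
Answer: $10816$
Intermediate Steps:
$n = -102$
$\left(n + g{\left(-2 \right)}\right)^{2} = \left(-102 - 2\right)^{2} = \left(-104\right)^{2} = 10816$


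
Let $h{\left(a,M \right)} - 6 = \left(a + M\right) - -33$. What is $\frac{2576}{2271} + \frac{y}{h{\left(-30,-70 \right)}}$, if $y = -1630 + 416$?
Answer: $\frac{2914130}{138531} \approx 21.036$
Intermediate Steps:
$y = -1214$
$h{\left(a,M \right)} = 39 + M + a$ ($h{\left(a,M \right)} = 6 - \left(-33 - M - a\right) = 6 + \left(\left(M + a\right) + 33\right) = 6 + \left(33 + M + a\right) = 39 + M + a$)
$\frac{2576}{2271} + \frac{y}{h{\left(-30,-70 \right)}} = \frac{2576}{2271} - \frac{1214}{39 - 70 - 30} = 2576 \cdot \frac{1}{2271} - \frac{1214}{-61} = \frac{2576}{2271} - - \frac{1214}{61} = \frac{2576}{2271} + \frac{1214}{61} = \frac{2914130}{138531}$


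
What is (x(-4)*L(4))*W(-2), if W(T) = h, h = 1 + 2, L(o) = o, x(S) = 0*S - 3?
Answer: -36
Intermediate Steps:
x(S) = -3 (x(S) = 0 - 3 = -3)
h = 3
W(T) = 3
(x(-4)*L(4))*W(-2) = -3*4*3 = -12*3 = -36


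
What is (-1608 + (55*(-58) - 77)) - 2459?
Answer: -7334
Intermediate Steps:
(-1608 + (55*(-58) - 77)) - 2459 = (-1608 + (-3190 - 77)) - 2459 = (-1608 - 3267) - 2459 = -4875 - 2459 = -7334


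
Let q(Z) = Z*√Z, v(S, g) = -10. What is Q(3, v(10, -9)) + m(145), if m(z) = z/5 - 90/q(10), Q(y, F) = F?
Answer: 19 - 9*√10/10 ≈ 16.154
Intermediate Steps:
q(Z) = Z^(3/2)
m(z) = -9*√10/10 + z/5 (m(z) = z/5 - 90*√10/100 = z*(⅕) - 90*√10/100 = z/5 - 9*√10/10 = -9*√10/10 + z/5)
Q(3, v(10, -9)) + m(145) = -10 + (-9*√10/10 + (⅕)*145) = -10 + (-9*√10/10 + 29) = -10 + (29 - 9*√10/10) = 19 - 9*√10/10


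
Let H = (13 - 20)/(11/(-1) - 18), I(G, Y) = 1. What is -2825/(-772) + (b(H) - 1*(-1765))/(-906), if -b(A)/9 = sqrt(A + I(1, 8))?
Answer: 598435/349716 + 9*sqrt(29)/4379 ≈ 1.7223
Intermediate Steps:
H = 7/29 (H = -7/(11*(-1) - 18) = -7/(-11 - 18) = -7/(-29) = -7*(-1/29) = 7/29 ≈ 0.24138)
b(A) = -9*sqrt(1 + A) (b(A) = -9*sqrt(A + 1) = -9*sqrt(1 + A))
-2825/(-772) + (b(H) - 1*(-1765))/(-906) = -2825/(-772) + (-9*sqrt(1 + 7/29) - 1*(-1765))/(-906) = -2825*(-1/772) + (-54*sqrt(29)/29 + 1765)*(-1/906) = 2825/772 + (-54*sqrt(29)/29 + 1765)*(-1/906) = 2825/772 + (1765 - 54*sqrt(29)/29)*(-1/906) = 2825/772 + (-1765/906 + 9*sqrt(29)/4379) = 598435/349716 + 9*sqrt(29)/4379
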